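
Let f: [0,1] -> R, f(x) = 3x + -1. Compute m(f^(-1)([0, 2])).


f^(-1)([0, 2]) = {x : 0 <= 3x + -1 <= 2}
Solving: (0 - -1)/3 <= x <= (2 - -1)/3
= [0.333333, 1]
Intersecting with [0,1]: [0.333333, 1]
Measure = 1 - 0.333333 = 0.666667


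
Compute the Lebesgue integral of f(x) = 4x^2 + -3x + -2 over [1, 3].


The Lebesgue integral of a Riemann-integrable function agrees with the Riemann integral.
Antiderivative F(x) = (4/3)x^3 + (-3/2)x^2 + -2x
F(3) = (4/3)*3^3 + (-3/2)*3^2 + -2*3
     = (4/3)*27 + (-3/2)*9 + -2*3
     = 36 + -13.5 + -6
     = 16.5
F(1) = -2.166667
Integral = F(3) - F(1) = 16.5 - -2.166667 = 18.666667


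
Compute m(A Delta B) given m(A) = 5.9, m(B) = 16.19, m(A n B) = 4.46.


m(A Delta B) = m(A) + m(B) - 2*m(A n B)
= 5.9 + 16.19 - 2*4.46
= 5.9 + 16.19 - 8.92
= 13.17


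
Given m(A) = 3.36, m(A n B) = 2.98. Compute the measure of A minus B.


m(A \ B) = m(A) - m(A n B)
= 3.36 - 2.98
= 0.38


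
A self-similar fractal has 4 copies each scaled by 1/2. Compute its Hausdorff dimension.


For a self-similar set with N copies scaled by 1/r:
dim_H = log(N)/log(r) = log(4)/log(2)
= 1.386294/0.693147
= 2


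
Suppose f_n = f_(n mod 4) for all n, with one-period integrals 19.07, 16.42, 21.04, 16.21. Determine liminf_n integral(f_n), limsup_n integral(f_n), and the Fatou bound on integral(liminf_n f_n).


The sequence (integral(f_n)) is periodic with period 4, repeating the values 19.07, 16.42, 21.04, 16.21 indefinitely.
Step 1: For a periodic sequence, every tail (a_m, a_(m+1), ...) contains all 4 period values infinitely often.
Step 2: Hence inf of every tail = min of the period values = min(19.07, 16.42, 21.04, 16.21) = 16.21.
        liminf_n integral(f_n) = sup over m of (inf of tail from m) = 16.21.
Step 3: Similarly sup of every tail = max of the period values = 21.04.
        limsup_n integral(f_n) = 21.04.
Step 4: Fatou's lemma: integral(liminf_n f_n) <= liminf_n integral(f_n) = 16.21.
        So the integral of the pointwise liminf is at most 16.21.


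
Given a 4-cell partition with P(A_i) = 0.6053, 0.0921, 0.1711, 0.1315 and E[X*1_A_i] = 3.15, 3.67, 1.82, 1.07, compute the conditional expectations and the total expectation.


For each cell A_i: E[X|A_i] = E[X*1_A_i] / P(A_i)
Step 1: E[X|A_1] = 3.15 / 0.6053 = 5.204031
Step 2: E[X|A_2] = 3.67 / 0.0921 = 39.847991
Step 3: E[X|A_3] = 1.82 / 0.1711 = 10.637054
Step 4: E[X|A_4] = 1.07 / 0.1315 = 8.136882
Verification: E[X] = sum E[X*1_A_i] = 3.15 + 3.67 + 1.82 + 1.07 = 9.71


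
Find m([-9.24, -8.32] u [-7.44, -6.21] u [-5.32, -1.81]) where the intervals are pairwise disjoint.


For pairwise disjoint intervals, m(union) = sum of lengths.
= (-8.32 - -9.24) + (-6.21 - -7.44) + (-1.81 - -5.32)
= 0.92 + 1.23 + 3.51
= 5.66


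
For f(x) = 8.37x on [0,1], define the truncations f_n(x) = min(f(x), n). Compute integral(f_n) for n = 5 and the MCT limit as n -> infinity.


f(x) = 8.37x on [0,1]; f_n(x) = min(8.37x, n). At n = 5:
Step 1: f(x) reaches 5 at x = 5/8.37 = 0.597372
Step 2: integral(f_5) = integral(8.37x, 0, 0.597372) + integral(5, 0.597372, 1)
       = 8.37*0.597372^2/2 + 5*(1 - 0.597372)
       = 1.493429 + 2.013142
       = 3.506571
Step 3: As n -> infinity, f_n increases to f, so by MCT integral(f_n) -> integral(f) = 8.37/2 = 4.185.
Convergence: integral(f_5) = 3.506571 -> 4.185 as n -> infinity


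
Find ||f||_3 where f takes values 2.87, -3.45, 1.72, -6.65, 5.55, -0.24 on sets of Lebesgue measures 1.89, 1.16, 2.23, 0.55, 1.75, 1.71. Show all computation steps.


Step 1: Compute |f_i|^3 for each value:
  |2.87|^3 = 23.639903
  |-3.45|^3 = 41.063625
  |1.72|^3 = 5.088448
  |-6.65|^3 = 294.079625
  |5.55|^3 = 170.953875
  |-0.24|^3 = 0.013824
Step 2: Multiply by measures and sum:
  23.639903 * 1.89 = 44.679417
  41.063625 * 1.16 = 47.633805
  5.088448 * 2.23 = 11.347239
  294.079625 * 0.55 = 161.743794
  170.953875 * 1.75 = 299.169281
  0.013824 * 1.71 = 0.023639
Sum = 44.679417 + 47.633805 + 11.347239 + 161.743794 + 299.169281 + 0.023639 = 564.597175
Step 3: Take the p-th root:
||f||_3 = (564.597175)^(1/3) = 8.265064


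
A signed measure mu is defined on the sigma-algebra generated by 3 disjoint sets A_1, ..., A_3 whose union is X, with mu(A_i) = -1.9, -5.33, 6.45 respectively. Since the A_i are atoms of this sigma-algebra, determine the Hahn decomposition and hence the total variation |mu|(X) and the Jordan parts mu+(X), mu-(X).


Step 1: Every measurable set is a union of atoms (the cells / points), so a Hahn decomposition is
  obtained by grouping atoms by sign: P = union of atoms with mu > 0, N = union of the remaining atoms.
  Atoms in P (indices): 3;  atoms in N (indices): 1, 2
  Positive values: 6.45
  Negative values: -1.9, -5.33
Step 2: mu+(X) = mu(P) = sum of positive atom values = 6.45
Step 3: mu-(X) = -mu(N) = sum of |negative atom values| = 7.23
Step 4: |mu|(X) = mu+(X) + mu-(X) = 6.45 + 7.23 = 13.68


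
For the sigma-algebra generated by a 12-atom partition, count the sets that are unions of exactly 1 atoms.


Each element of F is a union of some subset of the 12 atoms.
Elements that are unions of exactly 1 atoms correspond to 1-element subsets of the 12 atoms.
Count = C(12, 1) = 12! / (1! * 11!) = 12.


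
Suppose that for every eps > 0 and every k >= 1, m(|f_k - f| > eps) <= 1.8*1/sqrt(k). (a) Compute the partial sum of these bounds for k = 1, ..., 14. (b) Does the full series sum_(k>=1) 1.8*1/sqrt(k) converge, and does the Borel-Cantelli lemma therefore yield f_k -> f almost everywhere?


Step 1: List the terms 1.8*1/sqrt(k) for k = 1 to 14:
  k=1: 1.8
  k=2: 1.272792
  k=3: 1.03923
  k=4: 0.9
  k=5: 0.804984
  k=6: 0.734847
  k=7: 0.680336
  k=8: 0.636396
  k=9: 0.6
  k=10: 0.56921
  k=11: 0.54272
  k=12: 0.519615
  k=13: 0.49923
  k=14: 0.48107
Step 2: Partial sum = 1.8 + 1.272792 + 1.03923 + 0.9 + 0.804984 + 0.734847 + 0.680336 + 0.636396 + 0.6 + 0.56921 + 0.54272 + 0.519615 + 0.49923 + 0.48107
     = 11.080432
Step 3: The full series sum_(k>=1) 1.8*1/sqrt(k) diverges (p-series with p = 1/2 <= 1; a nonzero constant multiple of a divergent series diverges).
Step 4: The (first) Borel-Cantelli lemma requires a summable sequence of measures, so it does not apply here;
        from this bound alone no conclusion about a.e. convergence can be drawn (convergence in measure still
        gives an a.e.-convergent subsequence, but not a.e. convergence of the whole sequence).
Conclusion: series diverges; Borel-Cantelli is inconclusive about a.e. convergence of f_k.


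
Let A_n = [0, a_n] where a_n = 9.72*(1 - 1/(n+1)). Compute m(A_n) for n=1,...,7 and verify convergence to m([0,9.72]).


By continuity of measure from below: if A_n increases to A, then m(A_n) -> m(A).
Here A = [0, 9.72], so m(A) = 9.72
Step 1: a_1 = 9.72*(1 - 1/2) = 4.86, m(A_1) = 4.86
Step 2: a_2 = 9.72*(1 - 1/3) = 6.48, m(A_2) = 6.48
Step 3: a_3 = 9.72*(1 - 1/4) = 7.29, m(A_3) = 7.29
Step 4: a_4 = 9.72*(1 - 1/5) = 7.776, m(A_4) = 7.776
Step 5: a_5 = 9.72*(1 - 1/6) = 8.1, m(A_5) = 8.1
Step 6: a_6 = 9.72*(1 - 1/7) = 8.3314, m(A_6) = 8.3314
Step 7: a_7 = 9.72*(1 - 1/8) = 8.505, m(A_7) = 8.505
Limit: m(A_n) -> m([0,9.72]) = 9.72


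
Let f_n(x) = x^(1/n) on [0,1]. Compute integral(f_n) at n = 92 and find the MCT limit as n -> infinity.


At n = 92: f_92(x) = x^(1/92).
Step 1: integral(x^(1/92), 0, 1) = [x^(1/92+1) / (1/92+1)] from 0 to 1
     = 1 / (1/92 + 1) = 1 / ((92+1)/92) = 92/(92+1)
     = 92/93 = 0.989247
Step 2: As n -> infinity, f_n(x) = x^(1/n) -> 1 for x in (0,1], and f_n is increasing in n.
By MCT, lim_n integral(f_n) = integral(lim_n f_n) = integral(1, 0, 1) = 1.
Step 3: Verify convergence: 92/93 = 0.989247 -> 1


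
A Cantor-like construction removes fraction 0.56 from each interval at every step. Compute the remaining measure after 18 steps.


Step 1: At each step, fraction remaining = 1 - 0.56 = 0.44
Step 2: After 18 steps, measure = (0.44)^18
Result = 3.820746e-07


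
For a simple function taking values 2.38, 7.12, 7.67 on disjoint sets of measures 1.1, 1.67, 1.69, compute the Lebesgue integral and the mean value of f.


Step 1: Integral = sum(value_i * measure_i)
= 2.38*1.1 + 7.12*1.67 + 7.67*1.69
= 2.618 + 11.8904 + 12.9623
= 27.4707
Step 2: Total measure of domain = 1.1 + 1.67 + 1.69 = 4.46
Step 3: Average value = 27.4707 / 4.46 = 6.15935


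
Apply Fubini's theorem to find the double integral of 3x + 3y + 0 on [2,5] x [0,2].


By Fubini, integrate in x first, then y.
Step 1: Fix y, integrate over x in [2,5]:
  integral(3x + 3y + 0, x=2..5)
  = 3*(5^2 - 2^2)/2 + (3y + 0)*(5 - 2)
  = 31.5 + (3y + 0)*3
  = 31.5 + 9y + 0
  = 31.5 + 9y
Step 2: Integrate over y in [0,2]:
  integral(31.5 + 9y, y=0..2)
  = 31.5*2 + 9*(2^2 - 0^2)/2
  = 63 + 18
  = 81


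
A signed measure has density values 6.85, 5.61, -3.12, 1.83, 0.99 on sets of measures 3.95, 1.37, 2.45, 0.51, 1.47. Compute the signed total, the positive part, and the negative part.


Step 1: Compute signed measure on each set:
  Set 1: 6.85 * 3.95 = 27.0575
  Set 2: 5.61 * 1.37 = 7.6857
  Set 3: -3.12 * 2.45 = -7.644
  Set 4: 1.83 * 0.51 = 0.9333
  Set 5: 0.99 * 1.47 = 1.4553
Step 2: Total signed measure = (27.0575) + (7.6857) + (-7.644) + (0.9333) + (1.4553)
     = 29.4878
Step 3: Positive part mu+(X) = sum of positive contributions = 37.1318
Step 4: Negative part mu-(X) = |sum of negative contributions| = 7.644


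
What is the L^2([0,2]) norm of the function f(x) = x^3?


Step 1: ||f||_2 = (integral_0^2 |x^3|^2 dx)^(1/2)
     = (integral_0^2 x^6 dx)^(1/2)
Step 2: integral_0^2 x^6 dx = [x^7/(7)] from 0 to 2 = 2^7/7
     = 128/7 = 18.285714
Step 3: ||f||_2 = (18.285714)^(1/2) = 4.27618


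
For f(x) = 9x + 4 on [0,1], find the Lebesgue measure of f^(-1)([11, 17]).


f^(-1)([11, 17]) = {x : 11 <= 9x + 4 <= 17}
Solving: (11 - 4)/9 <= x <= (17 - 4)/9
= [0.777778, 1.444444]
Intersecting with [0,1]: [0.777778, 1]
Measure = 1 - 0.777778 = 0.222222


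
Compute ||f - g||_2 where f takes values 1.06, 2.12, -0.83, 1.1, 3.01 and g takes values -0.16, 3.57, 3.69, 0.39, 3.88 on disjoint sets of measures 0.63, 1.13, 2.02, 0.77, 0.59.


Step 1: Compute differences f_i - g_i:
  1.06 - -0.16 = 1.22
  2.12 - 3.57 = -1.45
  -0.83 - 3.69 = -4.52
  1.1 - 0.39 = 0.71
  3.01 - 3.88 = -0.87
Step 2: Compute |diff|^2 * measure for each set:
  |1.22|^2 * 0.63 = 1.4884 * 0.63 = 0.937692
  |-1.45|^2 * 1.13 = 2.1025 * 1.13 = 2.375825
  |-4.52|^2 * 2.02 = 20.4304 * 2.02 = 41.269408
  |0.71|^2 * 0.77 = 0.5041 * 0.77 = 0.388157
  |-0.87|^2 * 0.59 = 0.7569 * 0.59 = 0.446571
Step 3: Sum = 45.417653
Step 4: ||f-g||_2 = (45.417653)^(1/2) = 6.739262


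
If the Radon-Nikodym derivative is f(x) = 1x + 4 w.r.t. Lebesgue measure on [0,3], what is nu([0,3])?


nu(A) = integral_A (dnu/dmu) dmu = integral_0^3 (1x + 4) dx
Step 1: Antiderivative F(x) = (1/2)x^2 + 4x
Step 2: F(3) = (1/2)*3^2 + 4*3 = 4.5 + 12 = 16.5
Step 3: F(0) = (1/2)*0^2 + 4*0 = 0.0 + 0 = 0.0
Step 4: nu([0,3]) = F(3) - F(0) = 16.5 - 0.0 = 16.5


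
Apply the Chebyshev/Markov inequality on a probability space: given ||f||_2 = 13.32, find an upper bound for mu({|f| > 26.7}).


Chebyshev/Markov inequality: mu(|f| > eps) <= (||f||_p / eps)^p
Step 1: ||f||_2 / eps = 13.32 / 26.7 = 0.498876
Step 2: Raise to power p = 2:
  (0.498876)^2 = 0.248878
Step 3: Therefore mu(|f| > 26.7) <= 0.248878


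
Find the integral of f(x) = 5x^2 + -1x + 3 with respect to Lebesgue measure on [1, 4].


The Lebesgue integral of a Riemann-integrable function agrees with the Riemann integral.
Antiderivative F(x) = (5/3)x^3 + (-1/2)x^2 + 3x
F(4) = (5/3)*4^3 + (-1/2)*4^2 + 3*4
     = (5/3)*64 + (-1/2)*16 + 3*4
     = 106.666667 + -8 + 12
     = 110.666667
F(1) = 4.166667
Integral = F(4) - F(1) = 110.666667 - 4.166667 = 106.5


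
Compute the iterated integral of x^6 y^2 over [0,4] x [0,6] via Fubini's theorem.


By Fubini's theorem, the double integral factors as a product of single integrals:
Step 1: integral_0^4 x^6 dx = [x^7/7] from 0 to 4
     = 4^7/7 = 2340.571429
Step 2: integral_0^6 y^2 dy = [y^3/3] from 0 to 6
     = 6^3/3 = 72
Step 3: Double integral = 2340.571429 * 72 = 168521.142857


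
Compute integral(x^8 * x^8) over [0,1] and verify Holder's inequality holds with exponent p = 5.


Step 1: Exact integral of f*g = integral(x^16, 0, 1) = 1/17
     = 0.058824
Step 2: Holder bound with p=5, q=1.25:
  ||f||_p = (integral x^40 dx)^(1/5) = (1/41)^(1/5) = 0.475821
  ||g||_q = (integral x^10 dx)^(1/1.25) = (1/11)^(1/1.25) = 0.146854
Step 3: Holder bound = ||f||_p * ||g||_q = 0.475821 * 0.146854 = 0.069876
Verification: 0.058824 <= 0.069876 (Holder holds)


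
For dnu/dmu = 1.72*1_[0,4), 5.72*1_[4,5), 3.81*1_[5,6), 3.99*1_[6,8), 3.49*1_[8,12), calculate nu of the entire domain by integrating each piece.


Integrate each piece of the Radon-Nikodym derivative:
Step 1: integral_0^4 1.72 dx = 1.72*(4-0) = 1.72*4 = 6.88
Step 2: integral_4^5 5.72 dx = 5.72*(5-4) = 5.72*1 = 5.72
Step 3: integral_5^6 3.81 dx = 3.81*(6-5) = 3.81*1 = 3.81
Step 4: integral_6^8 3.99 dx = 3.99*(8-6) = 3.99*2 = 7.98
Step 5: integral_8^12 3.49 dx = 3.49*(12-8) = 3.49*4 = 13.96
Total: 6.88 + 5.72 + 3.81 + 7.98 + 13.96 = 38.35


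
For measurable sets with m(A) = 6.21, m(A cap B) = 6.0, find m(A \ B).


m(A \ B) = m(A) - m(A n B)
= 6.21 - 6.0
= 0.21


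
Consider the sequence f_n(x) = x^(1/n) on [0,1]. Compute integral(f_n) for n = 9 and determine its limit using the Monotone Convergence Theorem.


At n = 9: f_9(x) = x^(1/9).
Step 1: integral(x^(1/9), 0, 1) = [x^(1/9+1) / (1/9+1)] from 0 to 1
     = 1 / (1/9 + 1) = 1 / ((9+1)/9) = 9/(9+1)
     = 9/10 = 0.9
Step 2: As n -> infinity, f_n(x) = x^(1/n) -> 1 for x in (0,1], and f_n is increasing in n.
By MCT, lim_n integral(f_n) = integral(lim_n f_n) = integral(1, 0, 1) = 1.
Step 3: Verify convergence: 9/10 = 0.9 -> 1


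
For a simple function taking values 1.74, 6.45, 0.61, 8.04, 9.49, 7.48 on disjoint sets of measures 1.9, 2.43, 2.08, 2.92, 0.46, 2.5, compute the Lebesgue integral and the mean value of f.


Step 1: Integral = sum(value_i * measure_i)
= 1.74*1.9 + 6.45*2.43 + 0.61*2.08 + 8.04*2.92 + 9.49*0.46 + 7.48*2.5
= 3.306 + 15.6735 + 1.2688 + 23.4768 + 4.3654 + 18.7
= 66.7905
Step 2: Total measure of domain = 1.9 + 2.43 + 2.08 + 2.92 + 0.46 + 2.5 = 12.29
Step 3: Average value = 66.7905 / 12.29 = 5.43454


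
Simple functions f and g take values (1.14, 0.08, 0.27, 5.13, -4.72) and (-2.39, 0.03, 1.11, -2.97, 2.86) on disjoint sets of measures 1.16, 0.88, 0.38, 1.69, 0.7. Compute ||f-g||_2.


Step 1: Compute differences f_i - g_i:
  1.14 - -2.39 = 3.53
  0.08 - 0.03 = 0.05
  0.27 - 1.11 = -0.84
  5.13 - -2.97 = 8.1
  -4.72 - 2.86 = -7.58
Step 2: Compute |diff|^2 * measure for each set:
  |3.53|^2 * 1.16 = 12.4609 * 1.16 = 14.454644
  |0.05|^2 * 0.88 = 0.0025 * 0.88 = 0.0022
  |-0.84|^2 * 0.38 = 0.7056 * 0.38 = 0.268128
  |8.1|^2 * 1.69 = 65.61 * 1.69 = 110.8809
  |-7.58|^2 * 0.7 = 57.4564 * 0.7 = 40.21948
Step 3: Sum = 165.825352
Step 4: ||f-g||_2 = (165.825352)^(1/2) = 12.877319


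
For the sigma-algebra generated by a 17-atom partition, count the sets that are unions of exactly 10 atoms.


Each element of F is a union of some subset of the 17 atoms.
Elements that are unions of exactly 10 atoms correspond to 10-element subsets of the 17 atoms.
Count = C(17, 10) = 17! / (10! * 7!) = 19448.


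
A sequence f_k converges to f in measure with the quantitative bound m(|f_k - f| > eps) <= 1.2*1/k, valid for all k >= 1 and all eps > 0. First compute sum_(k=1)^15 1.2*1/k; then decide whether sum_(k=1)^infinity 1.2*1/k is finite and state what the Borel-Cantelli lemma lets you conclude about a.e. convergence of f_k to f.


Step 1: List the terms 1.2*1/k for k = 1 to 15:
  k=1: 1.2
  k=2: 0.6
  k=3: 0.4
  k=4: 0.3
  k=5: 0.24
  k=6: 0.2
  k=7: 0.171429
  k=8: 0.15
  k=9: 0.133333
  k=10: 0.12
  k=11: 0.109091
  k=12: 0.1
  k=13: 0.092308
  k=14: 0.085714
  k=15: 0.08
Step 2: Partial sum = 1.2 + 0.6 + 0.4 + 0.3 + 0.24 + 0.2 + 0.171429 + 0.15 + 0.133333 + 0.12 + 0.109091 + 0.1 + 0.092308 + 0.085714 + 0.08
     = 3.981875
Step 3: The full series sum_(k>=1) 1.2*1/k diverges (harmonic series, p = 1; a nonzero constant multiple of a divergent series diverges).
Step 4: The (first) Borel-Cantelli lemma requires a summable sequence of measures, so it does not apply here;
        from this bound alone no conclusion about a.e. convergence can be drawn (convergence in measure still
        gives an a.e.-convergent subsequence, but not a.e. convergence of the whole sequence).
Conclusion: series diverges; Borel-Cantelli is inconclusive about a.e. convergence of f_k.


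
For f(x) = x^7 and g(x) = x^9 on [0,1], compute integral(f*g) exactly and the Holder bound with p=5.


Step 1: Exact integral of f*g = integral(x^16, 0, 1) = 1/17
     = 0.058824
Step 2: Holder bound with p=5, q=1.25:
  ||f||_p = (integral x^35 dx)^(1/5) = (1/36)^(1/5) = 0.488359
  ||g||_q = (integral x^11.25 dx)^(1/1.25) = (1/12.25)^(1/1.25) = 0.134738
Step 3: Holder bound = ||f||_p * ||g||_q = 0.488359 * 0.134738 = 0.065801
Verification: 0.058824 <= 0.065801 (Holder holds)


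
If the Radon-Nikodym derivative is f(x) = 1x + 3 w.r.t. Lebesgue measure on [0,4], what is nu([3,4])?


nu(A) = integral_A (dnu/dmu) dmu = integral_3^4 (1x + 3) dx
Step 1: Antiderivative F(x) = (1/2)x^2 + 3x
Step 2: F(4) = (1/2)*4^2 + 3*4 = 8 + 12 = 20
Step 3: F(3) = (1/2)*3^2 + 3*3 = 4.5 + 9 = 13.5
Step 4: nu([3,4]) = F(4) - F(3) = 20 - 13.5 = 6.5


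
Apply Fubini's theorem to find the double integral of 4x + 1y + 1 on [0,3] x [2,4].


By Fubini, integrate in x first, then y.
Step 1: Fix y, integrate over x in [0,3]:
  integral(4x + 1y + 1, x=0..3)
  = 4*(3^2 - 0^2)/2 + (1y + 1)*(3 - 0)
  = 18 + (1y + 1)*3
  = 18 + 3y + 3
  = 21 + 3y
Step 2: Integrate over y in [2,4]:
  integral(21 + 3y, y=2..4)
  = 21*2 + 3*(4^2 - 2^2)/2
  = 42 + 18
  = 60


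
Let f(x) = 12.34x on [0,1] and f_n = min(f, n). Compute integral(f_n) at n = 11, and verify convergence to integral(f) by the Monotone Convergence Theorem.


f(x) = 12.34x on [0,1]; f_n(x) = min(12.34x, n). At n = 11:
Step 1: f(x) reaches 11 at x = 11/12.34 = 0.89141
Step 2: integral(f_11) = integral(12.34x, 0, 0.89141) + integral(11, 0.89141, 1)
       = 12.34*0.89141^2/2 + 11*(1 - 0.89141)
       = 4.902755 + 1.194489
       = 6.097245
Step 3: As n -> infinity, f_n increases to f, so by MCT integral(f_n) -> integral(f) = 12.34/2 = 6.17.
Convergence: integral(f_11) = 6.097245 -> 6.17 as n -> infinity


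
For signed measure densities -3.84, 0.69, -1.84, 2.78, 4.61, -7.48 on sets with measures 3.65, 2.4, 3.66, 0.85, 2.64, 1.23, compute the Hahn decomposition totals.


Step 1: Compute signed measure on each set:
  Set 1: -3.84 * 3.65 = -14.016
  Set 2: 0.69 * 2.4 = 1.656
  Set 3: -1.84 * 3.66 = -6.7344
  Set 4: 2.78 * 0.85 = 2.363
  Set 5: 4.61 * 2.64 = 12.1704
  Set 6: -7.48 * 1.23 = -9.2004
Step 2: Total signed measure = (-14.016) + (1.656) + (-6.7344) + (2.363) + (12.1704) + (-9.2004)
     = -13.7614
Step 3: Positive part mu+(X) = sum of positive contributions = 16.1894
Step 4: Negative part mu-(X) = |sum of negative contributions| = 29.9508


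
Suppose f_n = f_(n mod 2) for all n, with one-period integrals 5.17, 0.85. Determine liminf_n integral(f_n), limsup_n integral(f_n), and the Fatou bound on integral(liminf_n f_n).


The sequence (integral(f_n)) is periodic with period 2, repeating the values 5.17, 0.85 indefinitely.
Step 1: For a periodic sequence, every tail (a_m, a_(m+1), ...) contains all 2 period values infinitely often.
Step 2: Hence inf of every tail = min of the period values = min(5.17, 0.85) = 0.85.
        liminf_n integral(f_n) = sup over m of (inf of tail from m) = 0.85.
Step 3: Similarly sup of every tail = max of the period values = 5.17.
        limsup_n integral(f_n) = 5.17.
Step 4: Fatou's lemma: integral(liminf_n f_n) <= liminf_n integral(f_n) = 0.85.
        So the integral of the pointwise liminf is at most 0.85.


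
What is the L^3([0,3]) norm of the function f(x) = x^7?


Step 1: ||f||_3 = (integral_0^3 |x^7|^3 dx)^(1/3)
     = (integral_0^3 x^21 dx)^(1/3)
Step 2: integral_0^3 x^21 dx = [x^22/(22)] from 0 to 3 = 3^22/22
     = 31381059609/22 = 1.426412e+09
Step 3: ||f||_3 = (1.426412e+09)^(1/3) = 1125.680063


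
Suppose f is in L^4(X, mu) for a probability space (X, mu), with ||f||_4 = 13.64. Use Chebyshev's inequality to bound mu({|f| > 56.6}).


Chebyshev/Markov inequality: mu(|f| > eps) <= (||f||_p / eps)^p
Step 1: ||f||_4 / eps = 13.64 / 56.6 = 0.240989
Step 2: Raise to power p = 4:
  (0.240989)^4 = 0.003373
Step 3: Therefore mu(|f| > 56.6) <= 0.003373


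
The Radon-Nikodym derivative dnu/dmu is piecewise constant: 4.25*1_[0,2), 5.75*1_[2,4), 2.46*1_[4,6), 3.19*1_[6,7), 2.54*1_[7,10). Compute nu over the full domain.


Integrate each piece of the Radon-Nikodym derivative:
Step 1: integral_0^2 4.25 dx = 4.25*(2-0) = 4.25*2 = 8.5
Step 2: integral_2^4 5.75 dx = 5.75*(4-2) = 5.75*2 = 11.5
Step 3: integral_4^6 2.46 dx = 2.46*(6-4) = 2.46*2 = 4.92
Step 4: integral_6^7 3.19 dx = 3.19*(7-6) = 3.19*1 = 3.19
Step 5: integral_7^10 2.54 dx = 2.54*(10-7) = 2.54*3 = 7.62
Total: 8.5 + 11.5 + 4.92 + 3.19 + 7.62 = 35.73


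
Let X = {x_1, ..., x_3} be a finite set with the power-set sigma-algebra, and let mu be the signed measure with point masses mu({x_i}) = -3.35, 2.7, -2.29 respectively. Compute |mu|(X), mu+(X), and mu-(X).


Step 1: Every measurable set is a union of atoms (the cells / points), so a Hahn decomposition is
  obtained by grouping atoms by sign: P = union of atoms with mu > 0, N = union of the remaining atoms.
  Atoms in P (indices): 2;  atoms in N (indices): 1, 3
  Positive values: 2.7
  Negative values: -3.35, -2.29
Step 2: mu+(X) = mu(P) = sum of positive atom values = 2.7
Step 3: mu-(X) = -mu(N) = sum of |negative atom values| = 5.64
Step 4: |mu|(X) = mu+(X) + mu-(X) = 2.7 + 5.64 = 8.34


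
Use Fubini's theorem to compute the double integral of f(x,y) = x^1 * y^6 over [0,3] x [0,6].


By Fubini's theorem, the double integral factors as a product of single integrals:
Step 1: integral_0^3 x^1 dx = [x^2/2] from 0 to 3
     = 3^2/2 = 4.5
Step 2: integral_0^6 y^6 dy = [y^7/7] from 0 to 6
     = 6^7/7 = 39990.857143
Step 3: Double integral = 4.5 * 39990.857143 = 179958.857143


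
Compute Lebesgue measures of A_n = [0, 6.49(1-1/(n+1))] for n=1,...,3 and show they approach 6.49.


By continuity of measure from below: if A_n increases to A, then m(A_n) -> m(A).
Here A = [0, 6.49], so m(A) = 6.49
Step 1: a_1 = 6.49*(1 - 1/2) = 3.245, m(A_1) = 3.245
Step 2: a_2 = 6.49*(1 - 1/3) = 4.3267, m(A_2) = 4.3267
Step 3: a_3 = 6.49*(1 - 1/4) = 4.8675, m(A_3) = 4.8675
Limit: m(A_n) -> m([0,6.49]) = 6.49


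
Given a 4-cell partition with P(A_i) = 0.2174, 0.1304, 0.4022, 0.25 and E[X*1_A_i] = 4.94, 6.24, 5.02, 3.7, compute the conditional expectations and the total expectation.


For each cell A_i: E[X|A_i] = E[X*1_A_i] / P(A_i)
Step 1: E[X|A_1] = 4.94 / 0.2174 = 22.723091
Step 2: E[X|A_2] = 6.24 / 0.1304 = 47.852761
Step 3: E[X|A_3] = 5.02 / 0.4022 = 12.481353
Step 4: E[X|A_4] = 3.7 / 0.25 = 14.8
Verification: E[X] = sum E[X*1_A_i] = 4.94 + 6.24 + 5.02 + 3.7 = 19.9


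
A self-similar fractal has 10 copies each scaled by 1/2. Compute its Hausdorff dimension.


For a self-similar set with N copies scaled by 1/r:
dim_H = log(N)/log(r) = log(10)/log(2)
= 2.302585/0.693147
= 3.321928


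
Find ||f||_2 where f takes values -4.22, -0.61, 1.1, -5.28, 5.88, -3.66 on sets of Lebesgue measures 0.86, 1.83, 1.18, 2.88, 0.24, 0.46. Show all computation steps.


Step 1: Compute |f_i|^2 for each value:
  |-4.22|^2 = 17.8084
  |-0.61|^2 = 0.3721
  |1.1|^2 = 1.21
  |-5.28|^2 = 27.8784
  |5.88|^2 = 34.5744
  |-3.66|^2 = 13.3956
Step 2: Multiply by measures and sum:
  17.8084 * 0.86 = 15.315224
  0.3721 * 1.83 = 0.680943
  1.21 * 1.18 = 1.4278
  27.8784 * 2.88 = 80.289792
  34.5744 * 0.24 = 8.297856
  13.3956 * 0.46 = 6.161976
Sum = 15.315224 + 0.680943 + 1.4278 + 80.289792 + 8.297856 + 6.161976 = 112.173591
Step 3: Take the p-th root:
||f||_2 = (112.173591)^(1/2) = 10.591203


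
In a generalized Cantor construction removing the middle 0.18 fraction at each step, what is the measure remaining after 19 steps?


Step 1: At each step, fraction remaining = 1 - 0.18 = 0.82
Step 2: After 19 steps, measure = (0.82)^19
Result = 0.023039


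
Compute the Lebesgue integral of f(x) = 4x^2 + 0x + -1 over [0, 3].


The Lebesgue integral of a Riemann-integrable function agrees with the Riemann integral.
Antiderivative F(x) = (4/3)x^3 + (0/2)x^2 + -1x
F(3) = (4/3)*3^3 + (0/2)*3^2 + -1*3
     = (4/3)*27 + (0/2)*9 + -1*3
     = 36 + 0.0 + -3
     = 33
F(0) = 0.0
Integral = F(3) - F(0) = 33 - 0.0 = 33


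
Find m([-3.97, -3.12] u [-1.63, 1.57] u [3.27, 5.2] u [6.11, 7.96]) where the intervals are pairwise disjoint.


For pairwise disjoint intervals, m(union) = sum of lengths.
= (-3.12 - -3.97) + (1.57 - -1.63) + (5.2 - 3.27) + (7.96 - 6.11)
= 0.85 + 3.2 + 1.93 + 1.85
= 7.83


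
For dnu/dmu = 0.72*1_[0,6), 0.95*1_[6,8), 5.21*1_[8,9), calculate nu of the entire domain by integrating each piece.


Integrate each piece of the Radon-Nikodym derivative:
Step 1: integral_0^6 0.72 dx = 0.72*(6-0) = 0.72*6 = 4.32
Step 2: integral_6^8 0.95 dx = 0.95*(8-6) = 0.95*2 = 1.9
Step 3: integral_8^9 5.21 dx = 5.21*(9-8) = 5.21*1 = 5.21
Total: 4.32 + 1.9 + 5.21 = 11.43


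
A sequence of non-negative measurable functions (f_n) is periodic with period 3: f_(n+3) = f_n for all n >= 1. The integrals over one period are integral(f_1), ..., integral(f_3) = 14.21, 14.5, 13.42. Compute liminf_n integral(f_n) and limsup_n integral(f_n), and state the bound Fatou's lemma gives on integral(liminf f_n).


The sequence (integral(f_n)) is periodic with period 3, repeating the values 14.21, 14.5, 13.42 indefinitely.
Step 1: For a periodic sequence, every tail (a_m, a_(m+1), ...) contains all 3 period values infinitely often.
Step 2: Hence inf of every tail = min of the period values = min(14.21, 14.5, 13.42) = 13.42.
        liminf_n integral(f_n) = sup over m of (inf of tail from m) = 13.42.
Step 3: Similarly sup of every tail = max of the period values = 14.5.
        limsup_n integral(f_n) = 14.5.
Step 4: Fatou's lemma: integral(liminf_n f_n) <= liminf_n integral(f_n) = 13.42.
        So the integral of the pointwise liminf is at most 13.42.


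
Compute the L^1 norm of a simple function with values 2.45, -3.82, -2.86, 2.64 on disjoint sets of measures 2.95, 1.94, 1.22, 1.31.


Step 1: Compute |f_i|^1 for each value:
  |2.45|^1 = 2.45
  |-3.82|^1 = 3.82
  |-2.86|^1 = 2.86
  |2.64|^1 = 2.64
Step 2: Multiply by measures and sum:
  2.45 * 2.95 = 7.2275
  3.82 * 1.94 = 7.4108
  2.86 * 1.22 = 3.4892
  2.64 * 1.31 = 3.4584
Sum = 7.2275 + 7.4108 + 3.4892 + 3.4584 = 21.5859
Step 3: Take the p-th root:
||f||_1 = (21.5859)^(1/1) = 21.5859


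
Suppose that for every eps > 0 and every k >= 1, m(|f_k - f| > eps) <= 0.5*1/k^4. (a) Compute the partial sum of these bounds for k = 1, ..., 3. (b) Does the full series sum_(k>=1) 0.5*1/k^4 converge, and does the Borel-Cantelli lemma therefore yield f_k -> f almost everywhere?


Step 1: List the terms 0.5*1/k^4 for k = 1 to 3:
  k=1: 0.5
  k=2: 0.03125
  k=3: 0.006173
Step 2: Partial sum = 0.5 + 0.03125 + 0.006173
     = 0.537423
Step 3: The full series sum_(k>=1) 0.5*1/k^4 converges (p-series with p = 4 > 1; a constant multiple of a convergent series converges).
Step 4: Fix eps > 0. Since sum_k m(|f_k - f| > eps) < infinity, the Borel-Cantelli lemma gives
        m(limsup_k {|f_k - f| > eps}) = 0, i.e. for a.e. x, |f_k(x) - f(x)| <= eps for all large k.
        Applying this with eps = 1/j for j = 1, 2, ... and intersecting the countably many full-measure sets,
        for a.e. x we get limsup_k |f_k(x) - f(x)| <= 1/j for every j, hence f_k -> f almost everywhere.
Conclusion: series converges; Borel-Cantelli yields f_k -> f a.e.


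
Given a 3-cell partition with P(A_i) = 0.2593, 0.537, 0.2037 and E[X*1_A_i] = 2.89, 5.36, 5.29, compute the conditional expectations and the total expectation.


For each cell A_i: E[X|A_i] = E[X*1_A_i] / P(A_i)
Step 1: E[X|A_1] = 2.89 / 0.2593 = 11.145391
Step 2: E[X|A_2] = 5.36 / 0.537 = 9.981378
Step 3: E[X|A_3] = 5.29 / 0.2037 = 25.969563
Verification: E[X] = sum E[X*1_A_i] = 2.89 + 5.36 + 5.29 = 13.54


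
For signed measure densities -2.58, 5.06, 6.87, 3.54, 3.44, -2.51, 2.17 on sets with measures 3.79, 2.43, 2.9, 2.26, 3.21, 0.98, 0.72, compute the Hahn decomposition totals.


Step 1: Compute signed measure on each set:
  Set 1: -2.58 * 3.79 = -9.7782
  Set 2: 5.06 * 2.43 = 12.2958
  Set 3: 6.87 * 2.9 = 19.923
  Set 4: 3.54 * 2.26 = 8.0004
  Set 5: 3.44 * 3.21 = 11.0424
  Set 6: -2.51 * 0.98 = -2.4598
  Set 7: 2.17 * 0.72 = 1.5624
Step 2: Total signed measure = (-9.7782) + (12.2958) + (19.923) + (8.0004) + (11.0424) + (-2.4598) + (1.5624)
     = 40.586
Step 3: Positive part mu+(X) = sum of positive contributions = 52.824
Step 4: Negative part mu-(X) = |sum of negative contributions| = 12.238


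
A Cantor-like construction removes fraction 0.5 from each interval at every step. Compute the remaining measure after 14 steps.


Step 1: At each step, fraction remaining = 1 - 0.5 = 0.5
Step 2: After 14 steps, measure = (0.5)^14
Result = 6.103516e-05


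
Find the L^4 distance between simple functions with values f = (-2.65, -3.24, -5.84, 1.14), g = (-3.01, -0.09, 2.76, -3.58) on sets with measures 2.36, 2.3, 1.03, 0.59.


Step 1: Compute differences f_i - g_i:
  -2.65 - -3.01 = 0.36
  -3.24 - -0.09 = -3.15
  -5.84 - 2.76 = -8.6
  1.14 - -3.58 = 4.72
Step 2: Compute |diff|^4 * measure for each set:
  |0.36|^4 * 2.36 = 0.016796 * 2.36 = 0.039639
  |-3.15|^4 * 2.3 = 98.456006 * 2.3 = 226.448814
  |-8.6|^4 * 1.03 = 5470.0816 * 1.03 = 5634.184048
  |4.72|^4 * 0.59 = 496.327107 * 0.59 = 292.832993
Step 3: Sum = 6153.505494
Step 4: ||f-g||_4 = (6153.505494)^(1/4) = 8.856878


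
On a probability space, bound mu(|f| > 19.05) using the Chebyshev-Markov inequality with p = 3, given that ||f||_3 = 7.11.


Chebyshev/Markov inequality: mu(|f| > eps) <= (||f||_p / eps)^p
Step 1: ||f||_3 / eps = 7.11 / 19.05 = 0.373228
Step 2: Raise to power p = 3:
  (0.373228)^3 = 0.05199
Step 3: Therefore mu(|f| > 19.05) <= 0.05199


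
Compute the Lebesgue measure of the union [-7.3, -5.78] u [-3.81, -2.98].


For pairwise disjoint intervals, m(union) = sum of lengths.
= (-5.78 - -7.3) + (-2.98 - -3.81)
= 1.52 + 0.83
= 2.35


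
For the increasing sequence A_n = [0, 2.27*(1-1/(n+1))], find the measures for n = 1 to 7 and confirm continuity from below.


By continuity of measure from below: if A_n increases to A, then m(A_n) -> m(A).
Here A = [0, 2.27], so m(A) = 2.27
Step 1: a_1 = 2.27*(1 - 1/2) = 1.135, m(A_1) = 1.135
Step 2: a_2 = 2.27*(1 - 1/3) = 1.5133, m(A_2) = 1.5133
Step 3: a_3 = 2.27*(1 - 1/4) = 1.7025, m(A_3) = 1.7025
Step 4: a_4 = 2.27*(1 - 1/5) = 1.816, m(A_4) = 1.816
Step 5: a_5 = 2.27*(1 - 1/6) = 1.8917, m(A_5) = 1.8917
Step 6: a_6 = 2.27*(1 - 1/7) = 1.9457, m(A_6) = 1.9457
Step 7: a_7 = 2.27*(1 - 1/8) = 1.9863, m(A_7) = 1.9863
Limit: m(A_n) -> m([0,2.27]) = 2.27


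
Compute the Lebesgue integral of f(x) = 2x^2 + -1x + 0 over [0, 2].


The Lebesgue integral of a Riemann-integrable function agrees with the Riemann integral.
Antiderivative F(x) = (2/3)x^3 + (-1/2)x^2 + 0x
F(2) = (2/3)*2^3 + (-1/2)*2^2 + 0*2
     = (2/3)*8 + (-1/2)*4 + 0*2
     = 5.333333 + -2 + 0
     = 3.333333
F(0) = 0.0
Integral = F(2) - F(0) = 3.333333 - 0.0 = 3.333333


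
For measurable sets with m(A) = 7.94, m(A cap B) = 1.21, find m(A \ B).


m(A \ B) = m(A) - m(A n B)
= 7.94 - 1.21
= 6.73


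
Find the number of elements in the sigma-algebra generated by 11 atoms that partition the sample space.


Each element of the sigma-algebra is a union of some subset of the 11 atoms.
The number of such subsets is 2^11 = 2048.


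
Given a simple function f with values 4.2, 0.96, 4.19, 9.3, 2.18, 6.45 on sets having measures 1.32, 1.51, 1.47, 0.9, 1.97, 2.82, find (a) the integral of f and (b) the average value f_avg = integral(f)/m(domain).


Step 1: Integral = sum(value_i * measure_i)
= 4.2*1.32 + 0.96*1.51 + 4.19*1.47 + 9.3*0.9 + 2.18*1.97 + 6.45*2.82
= 5.544 + 1.4496 + 6.1593 + 8.37 + 4.2946 + 18.189
= 44.0065
Step 2: Total measure of domain = 1.32 + 1.51 + 1.47 + 0.9 + 1.97 + 2.82 = 9.99
Step 3: Average value = 44.0065 / 9.99 = 4.405055


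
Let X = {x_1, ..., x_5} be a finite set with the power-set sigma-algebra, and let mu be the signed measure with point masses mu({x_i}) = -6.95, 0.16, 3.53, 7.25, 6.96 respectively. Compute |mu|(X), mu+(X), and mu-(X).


Step 1: Every measurable set is a union of atoms (the cells / points), so a Hahn decomposition is
  obtained by grouping atoms by sign: P = union of atoms with mu > 0, N = union of the remaining atoms.
  Atoms in P (indices): 2, 3, 4, 5;  atoms in N (indices): 1
  Positive values: 0.16, 3.53, 7.25, 6.96
  Negative values: -6.95
Step 2: mu+(X) = mu(P) = sum of positive atom values = 17.9
Step 3: mu-(X) = -mu(N) = sum of |negative atom values| = 6.95
Step 4: |mu|(X) = mu+(X) + mu-(X) = 17.9 + 6.95 = 24.85


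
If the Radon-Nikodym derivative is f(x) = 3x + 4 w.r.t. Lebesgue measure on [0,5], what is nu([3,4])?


nu(A) = integral_A (dnu/dmu) dmu = integral_3^4 (3x + 4) dx
Step 1: Antiderivative F(x) = (3/2)x^2 + 4x
Step 2: F(4) = (3/2)*4^2 + 4*4 = 24 + 16 = 40
Step 3: F(3) = (3/2)*3^2 + 4*3 = 13.5 + 12 = 25.5
Step 4: nu([3,4]) = F(4) - F(3) = 40 - 25.5 = 14.5


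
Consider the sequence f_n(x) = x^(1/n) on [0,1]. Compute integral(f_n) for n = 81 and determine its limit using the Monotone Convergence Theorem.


At n = 81: f_81(x) = x^(1/81).
Step 1: integral(x^(1/81), 0, 1) = [x^(1/81+1) / (1/81+1)] from 0 to 1
     = 1 / (1/81 + 1) = 1 / ((81+1)/81) = 81/(81+1)
     = 81/82 = 0.987805
Step 2: As n -> infinity, f_n(x) = x^(1/n) -> 1 for x in (0,1], and f_n is increasing in n.
By MCT, lim_n integral(f_n) = integral(lim_n f_n) = integral(1, 0, 1) = 1.
Step 3: Verify convergence: 81/82 = 0.987805 -> 1


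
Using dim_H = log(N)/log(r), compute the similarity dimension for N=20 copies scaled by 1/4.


For a self-similar set with N copies scaled by 1/r:
dim_H = log(N)/log(r) = log(20)/log(4)
= 2.995732/1.386294
= 2.160964


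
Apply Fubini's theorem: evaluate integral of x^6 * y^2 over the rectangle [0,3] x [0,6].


By Fubini's theorem, the double integral factors as a product of single integrals:
Step 1: integral_0^3 x^6 dx = [x^7/7] from 0 to 3
     = 3^7/7 = 312.428571
Step 2: integral_0^6 y^2 dy = [y^3/3] from 0 to 6
     = 6^3/3 = 72
Step 3: Double integral = 312.428571 * 72 = 22494.857143


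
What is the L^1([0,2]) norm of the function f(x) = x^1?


Step 1: ||f||_1 = (integral_0^2 |x^1|^1 dx)^(1/1)
     = (integral_0^2 x^1 dx)^(1/1)
Step 2: integral_0^2 x^1 dx = [x^2/(2)] from 0 to 2 = 2^2/2
     = 4/2 = 2
Step 3: ||f||_1 = (2)^(1/1) = 2


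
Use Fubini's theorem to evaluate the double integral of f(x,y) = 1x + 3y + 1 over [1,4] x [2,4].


By Fubini, integrate in x first, then y.
Step 1: Fix y, integrate over x in [1,4]:
  integral(1x + 3y + 1, x=1..4)
  = 1*(4^2 - 1^2)/2 + (3y + 1)*(4 - 1)
  = 7.5 + (3y + 1)*3
  = 7.5 + 9y + 3
  = 10.5 + 9y
Step 2: Integrate over y in [2,4]:
  integral(10.5 + 9y, y=2..4)
  = 10.5*2 + 9*(4^2 - 2^2)/2
  = 21 + 54
  = 75


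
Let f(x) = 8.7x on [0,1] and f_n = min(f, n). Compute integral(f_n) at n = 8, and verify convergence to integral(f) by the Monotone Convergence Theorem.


f(x) = 8.7x on [0,1]; f_n(x) = min(8.7x, n). At n = 8:
Step 1: f(x) reaches 8 at x = 8/8.7 = 0.91954
Step 2: integral(f_8) = integral(8.7x, 0, 0.91954) + integral(8, 0.91954, 1)
       = 8.7*0.91954^2/2 + 8*(1 - 0.91954)
       = 3.678161 + 0.643678
       = 4.321839
Step 3: As n -> infinity, f_n increases to f, so by MCT integral(f_n) -> integral(f) = 8.7/2 = 4.35.
Convergence: integral(f_8) = 4.321839 -> 4.35 as n -> infinity


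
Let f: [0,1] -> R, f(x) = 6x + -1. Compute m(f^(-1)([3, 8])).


f^(-1)([3, 8]) = {x : 3 <= 6x + -1 <= 8}
Solving: (3 - -1)/6 <= x <= (8 - -1)/6
= [0.666667, 1.5]
Intersecting with [0,1]: [0.666667, 1]
Measure = 1 - 0.666667 = 0.333333


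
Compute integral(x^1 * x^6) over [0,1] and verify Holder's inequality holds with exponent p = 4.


Step 1: Exact integral of f*g = integral(x^7, 0, 1) = 1/8
     = 0.125
Step 2: Holder bound with p=4, q=1.333333:
  ||f||_p = (integral x^4 dx)^(1/4) = (1/5)^(1/4) = 0.66874
  ||g||_q = (integral x^8 dx)^(1/1.333333) = (1/9)^(1/1.333333) = 0.19245
Step 3: Holder bound = ||f||_p * ||g||_q = 0.66874 * 0.19245 = 0.128699
Verification: 0.125 <= 0.128699 (Holder holds)


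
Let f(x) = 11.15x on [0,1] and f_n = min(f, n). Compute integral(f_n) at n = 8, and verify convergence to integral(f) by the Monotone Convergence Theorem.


f(x) = 11.15x on [0,1]; f_n(x) = min(11.15x, n). At n = 8:
Step 1: f(x) reaches 8 at x = 8/11.15 = 0.717489
Step 2: integral(f_8) = integral(11.15x, 0, 0.717489) + integral(8, 0.717489, 1)
       = 11.15*0.717489^2/2 + 8*(1 - 0.717489)
       = 2.869955 + 2.26009
       = 5.130045
Step 3: As n -> infinity, f_n increases to f, so by MCT integral(f_n) -> integral(f) = 11.15/2 = 5.575.
Convergence: integral(f_8) = 5.130045 -> 5.575 as n -> infinity


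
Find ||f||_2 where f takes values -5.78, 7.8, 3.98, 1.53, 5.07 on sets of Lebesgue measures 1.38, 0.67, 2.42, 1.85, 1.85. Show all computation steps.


Step 1: Compute |f_i|^2 for each value:
  |-5.78|^2 = 33.4084
  |7.8|^2 = 60.84
  |3.98|^2 = 15.8404
  |1.53|^2 = 2.3409
  |5.07|^2 = 25.7049
Step 2: Multiply by measures and sum:
  33.4084 * 1.38 = 46.103592
  60.84 * 0.67 = 40.7628
  15.8404 * 2.42 = 38.333768
  2.3409 * 1.85 = 4.330665
  25.7049 * 1.85 = 47.554065
Sum = 46.103592 + 40.7628 + 38.333768 + 4.330665 + 47.554065 = 177.08489
Step 3: Take the p-th root:
||f||_2 = (177.08489)^(1/2) = 13.307325


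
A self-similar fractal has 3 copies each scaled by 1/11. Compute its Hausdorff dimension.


For a self-similar set with N copies scaled by 1/r:
dim_H = log(N)/log(r) = log(3)/log(11)
= 1.098612/2.397895
= 0.458157


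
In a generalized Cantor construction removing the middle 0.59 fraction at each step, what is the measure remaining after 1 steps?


Step 1: At each step, fraction remaining = 1 - 0.59 = 0.41
Step 2: After 1 steps, measure = (0.41)^1
Step 3: Computing the power step by step:
  After step 1: 0.41
Result = 0.41


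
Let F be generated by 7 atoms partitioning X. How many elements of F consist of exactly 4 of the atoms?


Each element of F is a union of some subset of the 7 atoms.
Elements that are unions of exactly 4 atoms correspond to 4-element subsets of the 7 atoms.
Count = C(7, 4) = 7! / (4! * 3!) = 35.


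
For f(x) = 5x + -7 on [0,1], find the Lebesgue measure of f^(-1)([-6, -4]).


f^(-1)([-6, -4]) = {x : -6 <= 5x + -7 <= -4}
Solving: (-6 - -7)/5 <= x <= (-4 - -7)/5
= [0.2, 0.6]
Intersecting with [0,1]: [0.2, 0.6]
Measure = 0.6 - 0.2 = 0.4


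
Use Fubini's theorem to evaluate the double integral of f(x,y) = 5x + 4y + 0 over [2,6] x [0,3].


By Fubini, integrate in x first, then y.
Step 1: Fix y, integrate over x in [2,6]:
  integral(5x + 4y + 0, x=2..6)
  = 5*(6^2 - 2^2)/2 + (4y + 0)*(6 - 2)
  = 80 + (4y + 0)*4
  = 80 + 16y + 0
  = 80 + 16y
Step 2: Integrate over y in [0,3]:
  integral(80 + 16y, y=0..3)
  = 80*3 + 16*(3^2 - 0^2)/2
  = 240 + 72
  = 312


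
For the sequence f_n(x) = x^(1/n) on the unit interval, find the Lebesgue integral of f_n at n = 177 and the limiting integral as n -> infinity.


At n = 177: f_177(x) = x^(1/177).
Step 1: integral(x^(1/177), 0, 1) = [x^(1/177+1) / (1/177+1)] from 0 to 1
     = 1 / (1/177 + 1) = 1 / ((177+1)/177) = 177/(177+1)
     = 177/178 = 0.994382
Step 2: As n -> infinity, f_n(x) = x^(1/n) -> 1 for x in (0,1], and f_n is increasing in n.
By MCT, lim_n integral(f_n) = integral(lim_n f_n) = integral(1, 0, 1) = 1.
Step 3: Verify convergence: 177/178 = 0.994382 -> 1


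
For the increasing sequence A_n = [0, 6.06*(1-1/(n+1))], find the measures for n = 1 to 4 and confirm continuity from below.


By continuity of measure from below: if A_n increases to A, then m(A_n) -> m(A).
Here A = [0, 6.06], so m(A) = 6.06
Step 1: a_1 = 6.06*(1 - 1/2) = 3.03, m(A_1) = 3.03
Step 2: a_2 = 6.06*(1 - 1/3) = 4.04, m(A_2) = 4.04
Step 3: a_3 = 6.06*(1 - 1/4) = 4.545, m(A_3) = 4.545
Step 4: a_4 = 6.06*(1 - 1/5) = 4.848, m(A_4) = 4.848
Limit: m(A_n) -> m([0,6.06]) = 6.06
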